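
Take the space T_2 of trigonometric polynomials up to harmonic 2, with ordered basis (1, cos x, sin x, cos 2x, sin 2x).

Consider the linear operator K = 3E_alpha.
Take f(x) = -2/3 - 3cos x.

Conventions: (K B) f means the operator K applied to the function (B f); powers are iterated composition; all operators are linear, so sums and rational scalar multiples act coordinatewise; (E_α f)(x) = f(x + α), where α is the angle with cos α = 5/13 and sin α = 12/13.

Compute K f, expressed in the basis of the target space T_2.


E_alpha f = -2/3 - (15/13)cos x + (36/13)sin x
(3E_alpha) f = -2 - (45/13)cos x + (108/13)sin x

the image equals g(x) = -2 - (45/13)cos x + (108/13)sin x


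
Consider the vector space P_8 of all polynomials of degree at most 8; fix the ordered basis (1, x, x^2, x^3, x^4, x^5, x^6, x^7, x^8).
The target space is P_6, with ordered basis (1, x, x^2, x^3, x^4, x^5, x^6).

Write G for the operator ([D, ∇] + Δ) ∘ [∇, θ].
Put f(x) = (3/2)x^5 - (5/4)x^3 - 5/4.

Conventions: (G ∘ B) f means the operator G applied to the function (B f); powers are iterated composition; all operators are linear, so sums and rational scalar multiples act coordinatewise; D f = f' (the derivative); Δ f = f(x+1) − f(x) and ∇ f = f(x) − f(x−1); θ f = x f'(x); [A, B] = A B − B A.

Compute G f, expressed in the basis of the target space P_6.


θ f = (15/2)x^5 - (15/4)x^3
∇ θ f = (75/2)x^4 - 75x^3 + (255/4)x^2 - (105/4)x + 15/4
∇ f = (15/2)x^4 - 15x^3 + (45/4)x^2 - (15/4)x + 1/4
θ ∇ f = 30x^4 - 45x^3 + (45/2)x^2 - (15/4)x
[∇, θ] f = (15/2)x^4 - 30x^3 + (165/4)x^2 - (45/2)x + 15/4
∇ [∇, θ] f = 30x^3 - 135x^2 + (405/2)x - 405/4
D ∇ [∇, θ] f = 90x^2 - 270x + 405/2
D [∇, θ] f = 30x^3 - 90x^2 + (165/2)x - 45/2
∇ D [∇, θ] f = 90x^2 - 270x + 405/2
[D, ∇] [∇, θ] f = 0
Δ [∇, θ] f = 30x^3 - 45x^2 + (45/2)x - 15/4
([D, ∇] + Δ) [∇, θ] f = 30x^3 - 45x^2 + (45/2)x - 15/4

the result is g(x) = 30x^3 - 45x^2 + (45/2)x - 15/4


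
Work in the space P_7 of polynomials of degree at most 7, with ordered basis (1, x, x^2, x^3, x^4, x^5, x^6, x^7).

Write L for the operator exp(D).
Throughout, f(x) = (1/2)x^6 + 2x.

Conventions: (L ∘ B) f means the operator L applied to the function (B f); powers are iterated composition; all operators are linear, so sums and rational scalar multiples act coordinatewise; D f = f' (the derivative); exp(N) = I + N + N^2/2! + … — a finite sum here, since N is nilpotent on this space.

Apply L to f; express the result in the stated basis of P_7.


order-1 term: 3x^5 + 2
order-2 term: (15/2)x^4
order-3 term: 10x^3
order-4 term: (15/2)x^2
order-5 term: 3x
order-6 term: 1/2
the series for exp(D) f terminates at order 6
exp(D) f = (1/2)x^6 + 3x^5 + (15/2)x^4 + 10x^3 + (15/2)x^2 + 5x + 5/2

g(x) = (1/2)x^6 + 3x^5 + (15/2)x^4 + 10x^3 + (15/2)x^2 + 5x + 5/2


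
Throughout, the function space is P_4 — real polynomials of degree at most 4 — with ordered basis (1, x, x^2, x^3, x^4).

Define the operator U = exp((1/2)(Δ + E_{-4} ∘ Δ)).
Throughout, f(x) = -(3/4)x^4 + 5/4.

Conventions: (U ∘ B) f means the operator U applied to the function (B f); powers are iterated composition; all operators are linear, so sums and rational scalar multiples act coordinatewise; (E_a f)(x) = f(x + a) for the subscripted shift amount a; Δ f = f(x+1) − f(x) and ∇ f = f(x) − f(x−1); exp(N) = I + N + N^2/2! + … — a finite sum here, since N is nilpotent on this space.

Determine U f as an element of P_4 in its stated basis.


g(x) = -(3/4)x^4 - 3x^3 + 9x^2 - 33x + 2

order-1 term: -3x^3 + (27/2)x^2 - 57x + 261/4
order-2 term: -(9/2)x^2 + 27x - 309/4
order-3 term: -3x + 27/2
order-4 term: -3/4
the series for exp((1/2)(Δ + E_{-4} ∘ Δ)) f terminates at order 4
exp((1/2)(Δ + E_{-4} ∘ Δ)) f = -(3/4)x^4 - 3x^3 + 9x^2 - 33x + 2


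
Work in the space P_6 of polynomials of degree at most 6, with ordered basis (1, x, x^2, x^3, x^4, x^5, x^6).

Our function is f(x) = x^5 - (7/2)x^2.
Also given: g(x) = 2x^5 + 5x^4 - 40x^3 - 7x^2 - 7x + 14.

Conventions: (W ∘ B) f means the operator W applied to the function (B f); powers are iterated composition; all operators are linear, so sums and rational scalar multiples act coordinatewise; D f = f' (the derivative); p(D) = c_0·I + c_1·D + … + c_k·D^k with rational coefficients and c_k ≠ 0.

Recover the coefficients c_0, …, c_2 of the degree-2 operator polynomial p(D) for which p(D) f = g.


c_0 = 2, c_1 = 1, c_2 = -2

D^0 f = x^5 - (7/2)x^2
D^1 f = 5x^4 - 7x
D^2 f = 20x^3 - 7
matching coefficients of g against c_0 f + c_1 Df + … from the top degree down determines the c_i
solution: c_0 = 2, c_1 = 1, c_2 = -2


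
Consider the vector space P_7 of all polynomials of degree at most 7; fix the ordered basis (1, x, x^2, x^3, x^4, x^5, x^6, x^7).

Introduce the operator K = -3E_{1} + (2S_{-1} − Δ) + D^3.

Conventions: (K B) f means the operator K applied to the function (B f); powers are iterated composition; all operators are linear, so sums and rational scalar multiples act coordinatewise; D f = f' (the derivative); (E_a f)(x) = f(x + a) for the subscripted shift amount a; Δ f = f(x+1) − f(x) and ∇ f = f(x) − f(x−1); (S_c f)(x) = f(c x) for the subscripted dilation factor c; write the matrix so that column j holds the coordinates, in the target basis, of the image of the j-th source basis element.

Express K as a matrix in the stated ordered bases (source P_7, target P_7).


image of 1: -1
image of x: -5x - 4
image of x^2: -x^2 - 8x - 4
image of x^3: -5x^3 - 12x^2 - 12x + 2
image of x^4: -x^4 - 16x^3 - 24x^2 + 8x - 4
image of x^5: -5x^5 - 20x^4 - 40x^3 + 20x^2 - 20x - 4
image of x^6: -x^6 - 24x^5 - 60x^4 + 40x^3 - 60x^2 - 24x - 4
image of x^7: -5x^7 - 28x^6 - 84x^5 + 70x^4 - 140x^3 - 84x^2 - 28x - 4
each image's coordinates form column j of the matrix

the matrix is [[-1, -4, -4, 2, -4, -4, -4, -4]; [0, -5, -8, -12, 8, -20, -24, -28]; [0, 0, -1, -12, -24, 20, -60, -84]; [0, 0, 0, -5, -16, -40, 40, -140]; [0, 0, 0, 0, -1, -20, -60, 70]; [0, 0, 0, 0, 0, -5, -24, -84]; [0, 0, 0, 0, 0, 0, -1, -28]; [0, 0, 0, 0, 0, 0, 0, -5]] (rows listed top to bottom)


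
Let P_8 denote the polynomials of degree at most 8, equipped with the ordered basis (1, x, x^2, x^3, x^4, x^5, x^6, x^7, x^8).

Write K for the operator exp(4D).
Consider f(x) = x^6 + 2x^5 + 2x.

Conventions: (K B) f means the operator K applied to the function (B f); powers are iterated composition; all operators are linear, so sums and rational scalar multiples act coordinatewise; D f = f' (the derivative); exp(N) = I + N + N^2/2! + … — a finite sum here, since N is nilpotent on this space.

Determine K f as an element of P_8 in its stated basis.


order-1 term: 24x^5 + 40x^4 + 8
order-2 term: 240x^4 + 320x^3
order-3 term: 1280x^3 + 1280x^2
order-4 term: 3840x^2 + 2560x
order-5 term: 6144x + 2048
order-6 term: 4096
the series for exp(4D) f terminates at order 6
exp(4D) f = x^6 + 26x^5 + 280x^4 + 1600x^3 + 5120x^2 + 8706x + 6152

g(x) = x^6 + 26x^5 + 280x^4 + 1600x^3 + 5120x^2 + 8706x + 6152


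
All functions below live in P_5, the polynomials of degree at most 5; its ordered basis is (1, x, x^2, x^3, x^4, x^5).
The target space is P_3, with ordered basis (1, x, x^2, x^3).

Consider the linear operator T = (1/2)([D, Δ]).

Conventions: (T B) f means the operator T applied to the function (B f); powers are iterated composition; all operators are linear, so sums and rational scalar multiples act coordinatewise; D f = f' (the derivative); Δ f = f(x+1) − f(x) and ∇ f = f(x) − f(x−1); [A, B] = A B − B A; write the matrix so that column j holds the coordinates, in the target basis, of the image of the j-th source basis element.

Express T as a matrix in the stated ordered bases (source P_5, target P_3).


image of 1: 0
image of x: 0
image of x^2: 0
image of x^3: 0
image of x^4: 0
image of x^5: 0
each image's coordinates form column j of the matrix

the matrix is [[0, 0, 0, 0, 0, 0]; [0, 0, 0, 0, 0, 0]; [0, 0, 0, 0, 0, 0]; [0, 0, 0, 0, 0, 0]] (rows listed top to bottom)


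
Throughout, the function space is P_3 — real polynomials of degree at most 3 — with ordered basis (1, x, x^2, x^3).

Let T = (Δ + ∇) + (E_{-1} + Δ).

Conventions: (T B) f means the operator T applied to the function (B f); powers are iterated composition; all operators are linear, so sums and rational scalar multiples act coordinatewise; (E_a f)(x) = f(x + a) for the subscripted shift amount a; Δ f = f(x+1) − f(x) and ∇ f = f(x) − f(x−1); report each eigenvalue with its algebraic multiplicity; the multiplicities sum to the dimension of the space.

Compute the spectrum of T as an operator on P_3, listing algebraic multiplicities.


λ = 1 (multiplicity 4)

image of 1: 1
image of x: x + 2
image of x^2: x^2 + 4x + 2
image of x^3: x^3 + 6x^2 + 6x + 2
the matrix is upper triangular; its diagonal is (1, 1, 1, 1)
for a triangular matrix the eigenvalues are the diagonal entries, with algebraic multiplicity their repetition count


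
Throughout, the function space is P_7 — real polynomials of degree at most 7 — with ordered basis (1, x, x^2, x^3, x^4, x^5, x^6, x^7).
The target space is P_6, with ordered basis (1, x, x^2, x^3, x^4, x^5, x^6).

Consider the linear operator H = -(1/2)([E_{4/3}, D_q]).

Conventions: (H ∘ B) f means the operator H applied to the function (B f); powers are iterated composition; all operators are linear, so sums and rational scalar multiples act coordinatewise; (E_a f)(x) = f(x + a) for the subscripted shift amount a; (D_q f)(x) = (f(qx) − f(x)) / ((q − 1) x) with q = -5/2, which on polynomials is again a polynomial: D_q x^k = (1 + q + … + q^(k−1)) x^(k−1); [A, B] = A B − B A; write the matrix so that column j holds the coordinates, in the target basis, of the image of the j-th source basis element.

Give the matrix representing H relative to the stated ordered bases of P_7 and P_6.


image of 1: 0
image of x: 0
image of x^2: 7/3
image of x^3: -(28/3)x - 14/9
image of x^4: (413/12)x^2 + 21x + 476/27
image of x^5: -(1337/12)x^3 - (973/9)x^2 - (4088/27)x - 2968/81
image of x^6: (5509/16)x^4 + (945/2)x^3 + (25270/27)x^2 + (1540/3)x + 12880/81
image of x^7: -(8183/8)x^5 - (43267/24)x^4 - (123970/27)x^3 - (314090/81)x^2 - (184240/81)x - 114464/243
each image's coordinates form column j of the matrix

the matrix is [[0, 0, 7/3, -14/9, 476/27, -2968/81, 12880/81, -114464/243]; [0, 0, 0, -28/3, 21, -4088/27, 1540/3, -184240/81]; [0, 0, 0, 0, 413/12, -973/9, 25270/27, -314090/81]; [0, 0, 0, 0, 0, -1337/12, 945/2, -123970/27]; [0, 0, 0, 0, 0, 0, 5509/16, -43267/24]; [0, 0, 0, 0, 0, 0, 0, -8183/8]; [0, 0, 0, 0, 0, 0, 0, 0]] (rows listed top to bottom)


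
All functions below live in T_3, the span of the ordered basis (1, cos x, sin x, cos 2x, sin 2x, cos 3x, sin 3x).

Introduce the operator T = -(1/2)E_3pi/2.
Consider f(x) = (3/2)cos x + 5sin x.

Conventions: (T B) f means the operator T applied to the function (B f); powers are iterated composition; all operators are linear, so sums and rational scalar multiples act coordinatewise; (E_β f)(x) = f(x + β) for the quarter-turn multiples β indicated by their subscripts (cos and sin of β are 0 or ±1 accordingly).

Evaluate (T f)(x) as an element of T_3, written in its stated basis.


E_3pi/2 f = -5cos x + (3/2)sin x
(-(1/2)E_3pi/2) f = (5/2)cos x - (3/4)sin x

g(x) = (5/2)cos x - (3/4)sin x


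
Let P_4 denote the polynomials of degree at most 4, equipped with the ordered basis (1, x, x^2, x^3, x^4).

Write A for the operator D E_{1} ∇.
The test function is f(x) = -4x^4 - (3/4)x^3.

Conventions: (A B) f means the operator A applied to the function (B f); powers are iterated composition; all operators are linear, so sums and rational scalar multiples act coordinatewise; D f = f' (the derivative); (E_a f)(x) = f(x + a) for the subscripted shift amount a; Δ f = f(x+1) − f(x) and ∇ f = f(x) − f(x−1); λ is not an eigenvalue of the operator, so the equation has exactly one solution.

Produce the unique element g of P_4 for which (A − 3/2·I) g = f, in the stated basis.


write g with unknown coordinates in the stated basis and equate coefficients in (A − 3/2·I) g = f
solving from the highest basis element down gives g = (8/3)x^4 + (1/2)x^3 + (64/3)x^2 + (70/3)x + 329/9
check: A g = 32x^2 + 35x + 329/6
so A g − 3/2·g = -4x^4 - (3/4)x^3 = f ✓

the image equals g(x) = (8/3)x^4 + (1/2)x^3 + (64/3)x^2 + (70/3)x + 329/9


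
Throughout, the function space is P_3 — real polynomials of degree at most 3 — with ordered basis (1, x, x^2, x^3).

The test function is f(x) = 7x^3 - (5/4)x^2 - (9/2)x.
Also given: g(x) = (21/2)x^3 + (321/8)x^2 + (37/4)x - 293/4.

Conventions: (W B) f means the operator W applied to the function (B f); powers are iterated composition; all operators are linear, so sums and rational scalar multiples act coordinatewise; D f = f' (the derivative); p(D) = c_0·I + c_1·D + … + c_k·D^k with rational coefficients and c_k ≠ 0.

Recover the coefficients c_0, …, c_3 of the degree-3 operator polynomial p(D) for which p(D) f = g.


D^0 f = 7x^3 - (5/4)x^2 - (9/2)x
D^1 f = 21x^2 - (5/2)x - 9/2
D^2 f = 42x - 5/2
D^3 f = 42
matching coefficients of g against c_0 f + c_1 Df + … from the top degree down determines the c_i
solution: c_0 = 3/2, c_1 = 2, c_2 = 1/2, c_3 = -3/2

p(D) = (3/2)·I + 2·D + (1/2)·D^2 − (3/2)·D^3, i.e. c_0 = 3/2, c_1 = 2, c_2 = 1/2, c_3 = -3/2


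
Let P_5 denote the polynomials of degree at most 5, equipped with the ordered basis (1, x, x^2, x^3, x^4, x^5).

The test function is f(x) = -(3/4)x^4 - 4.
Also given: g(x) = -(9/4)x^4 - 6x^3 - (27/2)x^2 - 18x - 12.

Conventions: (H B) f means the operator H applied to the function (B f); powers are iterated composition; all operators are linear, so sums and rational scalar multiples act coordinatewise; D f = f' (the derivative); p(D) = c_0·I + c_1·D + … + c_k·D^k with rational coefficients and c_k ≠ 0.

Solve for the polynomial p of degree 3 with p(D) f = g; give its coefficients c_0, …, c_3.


p(D) = 3·I + 2·D + (3/2)·D^2 + D^3, i.e. c_0 = 3, c_1 = 2, c_2 = 3/2, c_3 = 1

D^0 f = -(3/4)x^4 - 4
D^1 f = -3x^3
D^2 f = -9x^2
D^3 f = -18x
matching coefficients of g against c_0 f + c_1 Df + … from the top degree down determines the c_i
solution: c_0 = 3, c_1 = 2, c_2 = 3/2, c_3 = 1


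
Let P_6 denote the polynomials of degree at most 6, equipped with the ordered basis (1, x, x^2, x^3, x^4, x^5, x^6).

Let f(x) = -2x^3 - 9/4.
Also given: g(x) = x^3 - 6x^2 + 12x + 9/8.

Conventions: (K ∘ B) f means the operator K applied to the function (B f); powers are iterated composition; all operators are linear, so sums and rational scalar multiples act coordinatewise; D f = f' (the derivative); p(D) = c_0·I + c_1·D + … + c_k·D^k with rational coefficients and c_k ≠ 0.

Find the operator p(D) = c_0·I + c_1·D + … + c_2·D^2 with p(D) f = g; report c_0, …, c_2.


p(D) = -(1/2)·I + D − D^2, i.e. c_0 = -1/2, c_1 = 1, c_2 = -1

D^0 f = -2x^3 - 9/4
D^1 f = -6x^2
D^2 f = -12x
matching coefficients of g against c_0 f + c_1 Df + … from the top degree down determines the c_i
solution: c_0 = -1/2, c_1 = 1, c_2 = -1


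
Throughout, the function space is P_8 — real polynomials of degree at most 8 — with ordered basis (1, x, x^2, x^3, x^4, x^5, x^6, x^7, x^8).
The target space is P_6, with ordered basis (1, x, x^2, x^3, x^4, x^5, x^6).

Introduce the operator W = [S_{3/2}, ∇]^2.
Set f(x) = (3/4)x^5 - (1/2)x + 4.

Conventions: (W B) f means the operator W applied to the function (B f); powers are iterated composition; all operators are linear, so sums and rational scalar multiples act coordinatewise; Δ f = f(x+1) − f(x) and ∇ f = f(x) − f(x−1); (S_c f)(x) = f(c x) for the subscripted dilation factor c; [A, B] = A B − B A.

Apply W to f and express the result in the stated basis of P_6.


the image equals g(x) = (32805/512)x^3 - (273375/1024)x^2 + (23895/64)x - 358875/2048

∇ f = (15/4)x^4 - (15/2)x^3 + (15/2)x^2 - (15/4)x + 1/4
S_{3/2} ∇ f = (1215/64)x^4 - (405/16)x^3 + (135/8)x^2 - (45/8)x + 1/4
S_{3/2} f = (729/128)x^5 - (3/4)x + 4
∇ S_{3/2} f = (3645/128)x^4 - (3645/64)x^3 + (3645/64)x^2 - (3645/128)x + 633/128
[S_{3/2}, ∇] f = -(1215/128)x^4 + (2025/64)x^3 - (2565/64)x^2 + (2925/128)x - 601/128
∇ [S_{3/2}, ∇] f = -(1215/32)x^3 + (1215/8)x^2 - (13635/64)x + 1665/16
S_{3/2} ∇ [S_{3/2}, ∇] f = -(32805/256)x^3 + (10935/32)x^2 - (40905/128)x + 1665/16
S_{3/2} [S_{3/2}, ∇] f = -(98415/2048)x^4 + (54675/512)x^3 - (23085/256)x^2 + (8775/256)x - 601/128
∇ S_{3/2} [S_{3/2}, ∇] f = -(98415/512)x^3 + (623295/1024)x^2 - (88695/128)x + 571995/2048
[S_{3/2}, ∇] [S_{3/2}, ∇] f = (32805/512)x^3 - (273375/1024)x^2 + (23895/64)x - 358875/2048


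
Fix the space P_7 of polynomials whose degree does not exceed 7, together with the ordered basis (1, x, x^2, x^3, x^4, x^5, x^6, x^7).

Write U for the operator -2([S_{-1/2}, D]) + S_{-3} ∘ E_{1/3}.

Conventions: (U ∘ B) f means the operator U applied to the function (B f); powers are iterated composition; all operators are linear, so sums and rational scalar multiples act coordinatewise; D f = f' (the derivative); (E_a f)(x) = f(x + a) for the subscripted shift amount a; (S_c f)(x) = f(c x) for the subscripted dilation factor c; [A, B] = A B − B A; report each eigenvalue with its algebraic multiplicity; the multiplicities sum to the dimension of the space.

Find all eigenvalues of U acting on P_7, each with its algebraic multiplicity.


λ = -2187 (multiplicity 1), λ = -243 (multiplicity 1), λ = -27 (multiplicity 1), λ = -3 (multiplicity 1), λ = 1 (multiplicity 1), λ = 9 (multiplicity 1), λ = 81 (multiplicity 1), λ = 729 (multiplicity 1)

image of 1: 1
image of x: -3x - 8/3
image of x^2: 9x^2 + x + 1/9
image of x^3: -27x^3 + (27/4)x^2 - x + 1/27
image of x^4: 81x^4 - (69/2)x^3 + 6x^2 - (4/9)x + 1/81
image of x^5: -243x^5 + (2145/16)x^4 - 30x^3 + (10/3)x^2 - (5/27)x + 1/243
image of x^6: 729x^6 - (7767/16)x^5 + 135x^4 - 20x^3 + (5/3)x^2 - (2/27)x + 1/729
image of x^7: -2187x^7 + (108843/64)x^6 - 567x^5 + 105x^4 - (35/3)x^3 + (7/9)x^2 - (7/243)x + 1/2187
the matrix is upper triangular; its diagonal is (1, -3, 9, -27, 81, -243, 729, -2187)
for a triangular matrix the eigenvalues are the diagonal entries, with algebraic multiplicity their repetition count


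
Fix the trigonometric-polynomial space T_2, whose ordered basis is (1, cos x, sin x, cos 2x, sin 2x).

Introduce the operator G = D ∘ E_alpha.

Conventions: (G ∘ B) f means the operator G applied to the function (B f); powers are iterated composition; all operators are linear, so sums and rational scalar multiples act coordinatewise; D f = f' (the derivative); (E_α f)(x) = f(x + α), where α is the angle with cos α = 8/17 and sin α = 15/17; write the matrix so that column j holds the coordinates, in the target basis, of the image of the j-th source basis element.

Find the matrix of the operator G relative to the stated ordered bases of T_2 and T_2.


the matrix is [[0, 0, 0, 0, 0]; [0, -15/17, 8/17, 0, 0]; [0, -8/17, -15/17, 0, 0]; [0, 0, 0, -480/289, -322/289]; [0, 0, 0, 322/289, -480/289]] (rows listed top to bottom)

image of 1: 0
image of cos x: -(15/17)cos x - (8/17)sin x
image of sin x: (8/17)cos x - (15/17)sin x
image of cos 2x: -(480/289)cos 2x + (322/289)sin 2x
image of sin 2x: -(322/289)cos 2x - (480/289)sin 2x
each image's coordinates form column j of the matrix


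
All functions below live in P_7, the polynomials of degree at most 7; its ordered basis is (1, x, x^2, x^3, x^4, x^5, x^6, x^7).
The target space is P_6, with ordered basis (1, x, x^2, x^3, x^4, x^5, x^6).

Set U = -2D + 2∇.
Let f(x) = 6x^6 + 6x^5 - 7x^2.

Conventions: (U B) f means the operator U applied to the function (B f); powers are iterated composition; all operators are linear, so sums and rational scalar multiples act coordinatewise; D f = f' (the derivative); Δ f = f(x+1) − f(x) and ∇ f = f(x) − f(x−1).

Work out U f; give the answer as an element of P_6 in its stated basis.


the result is g(x) = -180x^4 + 120x^3 - 60x^2 + 12x + 14

D f = 36x^5 + 30x^4 - 14x
(-2D) f = -72x^5 - 60x^4 + 28x
∇ f = 36x^5 - 60x^4 + 60x^3 - 30x^2 - 8x + 7
(2∇) f = 72x^5 - 120x^4 + 120x^3 - 60x^2 - 16x + 14
(-2D + 2∇) f = -180x^4 + 120x^3 - 60x^2 + 12x + 14


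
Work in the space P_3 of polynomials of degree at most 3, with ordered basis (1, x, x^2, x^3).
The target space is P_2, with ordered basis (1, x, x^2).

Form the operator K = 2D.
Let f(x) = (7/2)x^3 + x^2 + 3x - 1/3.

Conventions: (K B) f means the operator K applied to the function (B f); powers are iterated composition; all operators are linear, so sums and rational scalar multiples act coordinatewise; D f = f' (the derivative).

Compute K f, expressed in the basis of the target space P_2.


D f = (21/2)x^2 + 2x + 3
(2D) f = 21x^2 + 4x + 6

the image equals g(x) = 21x^2 + 4x + 6


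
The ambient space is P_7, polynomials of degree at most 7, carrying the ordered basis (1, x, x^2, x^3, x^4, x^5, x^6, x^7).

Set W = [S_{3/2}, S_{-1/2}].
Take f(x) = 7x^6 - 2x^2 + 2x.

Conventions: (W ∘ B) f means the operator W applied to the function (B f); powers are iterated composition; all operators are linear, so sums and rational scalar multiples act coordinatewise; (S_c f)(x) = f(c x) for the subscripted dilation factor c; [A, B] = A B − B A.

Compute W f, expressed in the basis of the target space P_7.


the result is g(x) = 0

S_{-1/2} f = (7/64)x^6 - (1/2)x^2 - x
S_{3/2} S_{-1/2} f = (5103/4096)x^6 - (9/8)x^2 - (3/2)x
S_{3/2} f = (5103/64)x^6 - (9/2)x^2 + 3x
S_{-1/2} S_{3/2} f = (5103/4096)x^6 - (9/8)x^2 - (3/2)x
[S_{3/2}, S_{-1/2}] f = 0


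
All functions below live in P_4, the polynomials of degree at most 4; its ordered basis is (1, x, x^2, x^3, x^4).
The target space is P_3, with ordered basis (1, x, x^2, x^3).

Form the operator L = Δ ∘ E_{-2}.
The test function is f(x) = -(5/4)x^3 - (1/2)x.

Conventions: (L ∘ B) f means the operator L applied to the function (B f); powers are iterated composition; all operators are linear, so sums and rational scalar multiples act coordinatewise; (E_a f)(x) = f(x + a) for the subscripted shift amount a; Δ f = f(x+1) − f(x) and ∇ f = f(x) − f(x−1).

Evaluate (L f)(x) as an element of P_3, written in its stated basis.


the image equals g(x) = -(15/4)x^2 + (45/4)x - 37/4

E_{-2} f = -(5/4)x^3 + (15/2)x^2 - (31/2)x + 11
Δ E_{-2} f = -(15/4)x^2 + (45/4)x - 37/4


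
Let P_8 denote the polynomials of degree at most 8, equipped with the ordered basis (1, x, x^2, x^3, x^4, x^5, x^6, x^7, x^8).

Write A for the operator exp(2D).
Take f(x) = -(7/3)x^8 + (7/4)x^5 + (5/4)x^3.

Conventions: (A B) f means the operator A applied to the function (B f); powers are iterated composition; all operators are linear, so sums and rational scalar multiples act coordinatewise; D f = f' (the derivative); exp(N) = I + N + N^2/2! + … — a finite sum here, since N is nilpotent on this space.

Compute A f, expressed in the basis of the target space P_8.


the image equals g(x) = -(7/3)x^8 - (112/3)x^7 - (784/3)x^6 - (12523/12)x^5 - (15575/6)x^4 - (49321/12)x^3 - (24203/6)x^2 - (6703/3)x - 1594/3

order-1 term: -(112/3)x^7 + (35/2)x^4 + (15/2)x^2
order-2 term: -(784/3)x^6 + 70x^3 + 15x
order-3 term: -(3136/3)x^5 + 140x^2 + 10
order-4 term: -(7840/3)x^4 + 140x
order-5 term: -(12544/3)x^3 + 56
order-6 term: -(12544/3)x^2
order-7 term: -(7168/3)x
order-8 term: -1792/3
the series for exp(2D) f terminates at order 8
exp(2D) f = -(7/3)x^8 - (112/3)x^7 - (784/3)x^6 - (12523/12)x^5 - (15575/6)x^4 - (49321/12)x^3 - (24203/6)x^2 - (6703/3)x - 1594/3


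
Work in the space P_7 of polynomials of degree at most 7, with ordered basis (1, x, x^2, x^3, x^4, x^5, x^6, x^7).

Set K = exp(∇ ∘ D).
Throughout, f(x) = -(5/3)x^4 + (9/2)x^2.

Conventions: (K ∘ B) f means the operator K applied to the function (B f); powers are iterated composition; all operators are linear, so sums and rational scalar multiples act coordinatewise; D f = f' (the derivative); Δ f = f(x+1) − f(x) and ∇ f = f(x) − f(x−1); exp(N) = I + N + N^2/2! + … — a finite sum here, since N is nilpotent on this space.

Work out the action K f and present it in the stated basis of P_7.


g(x) = -(5/3)x^4 - (31/2)x^2 + 20x - 53/3

order-1 term: -20x^2 + 20x + 7/3
order-2 term: -20
the series for exp(∇ ∘ D) f terminates at order 2
exp(∇ ∘ D) f = -(5/3)x^4 - (31/2)x^2 + 20x - 53/3


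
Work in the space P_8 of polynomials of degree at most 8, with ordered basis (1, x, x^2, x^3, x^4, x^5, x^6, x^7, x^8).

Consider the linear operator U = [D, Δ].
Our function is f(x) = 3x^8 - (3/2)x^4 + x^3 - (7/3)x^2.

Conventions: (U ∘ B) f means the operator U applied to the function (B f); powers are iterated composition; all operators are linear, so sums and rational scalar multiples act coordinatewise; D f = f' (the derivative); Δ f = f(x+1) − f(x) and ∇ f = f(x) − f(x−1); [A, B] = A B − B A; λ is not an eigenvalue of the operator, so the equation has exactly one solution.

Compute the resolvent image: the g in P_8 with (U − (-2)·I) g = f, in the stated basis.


write g with unknown coordinates in the stated basis and equate coefficients in (U − (-2)·I) g = f
solving from the highest basis element down gives g = (3/2)x^8 - (3/4)x^4 + (1/2)x^3 - (7/6)x^2
check: U g = 0
so U g − (-2)·g = 3x^8 - (3/2)x^4 + x^3 - (7/3)x^2 = f ✓

g(x) = (3/2)x^8 - (3/4)x^4 + (1/2)x^3 - (7/6)x^2


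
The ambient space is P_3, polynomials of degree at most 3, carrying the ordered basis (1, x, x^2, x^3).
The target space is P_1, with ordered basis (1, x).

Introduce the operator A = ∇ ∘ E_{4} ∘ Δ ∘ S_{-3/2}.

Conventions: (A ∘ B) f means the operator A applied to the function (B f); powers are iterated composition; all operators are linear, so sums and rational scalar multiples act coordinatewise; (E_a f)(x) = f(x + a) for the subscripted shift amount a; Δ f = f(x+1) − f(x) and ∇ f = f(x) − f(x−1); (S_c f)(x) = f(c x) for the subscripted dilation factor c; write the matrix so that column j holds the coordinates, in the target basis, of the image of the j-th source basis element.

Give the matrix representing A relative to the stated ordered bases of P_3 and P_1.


the matrix is [[0, 0, 9/2, -81]; [0, 0, 0, -81/4]] (rows listed top to bottom)

image of 1: 0
image of x: 0
image of x^2: 9/2
image of x^3: -(81/4)x - 81
each image's coordinates form column j of the matrix


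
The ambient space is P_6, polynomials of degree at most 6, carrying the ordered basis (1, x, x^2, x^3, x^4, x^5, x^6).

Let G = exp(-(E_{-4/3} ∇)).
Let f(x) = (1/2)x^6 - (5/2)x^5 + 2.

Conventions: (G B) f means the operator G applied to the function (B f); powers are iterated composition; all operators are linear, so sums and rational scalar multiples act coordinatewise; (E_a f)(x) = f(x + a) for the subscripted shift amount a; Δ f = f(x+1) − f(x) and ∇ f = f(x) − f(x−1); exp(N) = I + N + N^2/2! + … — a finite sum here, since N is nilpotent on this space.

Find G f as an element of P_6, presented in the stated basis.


the result is g(x) = (1/2)x^6 - (11/2)x^5 + (95/2)x^4 - 340x^3 + (27755/18)x^2 - (237389/54)x + 322541/54

order-1 term: -3x^5 + 40x^4 - 195x^3 + (8225/18)x^2 - (28397/54)x + 6487/27
order-2 term: (15/2)x^4 - 135x^3 + (1775/2)x^2 - (45985/18)x + 24617/9
order-3 term: -10x^3 + 190x^2 - 1190x + 4935/2
order-4 term: (15/2)x^2 - (245/2)x + 995/2
order-5 term: -3x + 30
order-6 term: 1/2
the series for exp(-(E_{-4/3} ∇)) f terminates at order 6
exp(-(E_{-4/3} ∇)) f = (1/2)x^6 - (11/2)x^5 + (95/2)x^4 - 340x^3 + (27755/18)x^2 - (237389/54)x + 322541/54


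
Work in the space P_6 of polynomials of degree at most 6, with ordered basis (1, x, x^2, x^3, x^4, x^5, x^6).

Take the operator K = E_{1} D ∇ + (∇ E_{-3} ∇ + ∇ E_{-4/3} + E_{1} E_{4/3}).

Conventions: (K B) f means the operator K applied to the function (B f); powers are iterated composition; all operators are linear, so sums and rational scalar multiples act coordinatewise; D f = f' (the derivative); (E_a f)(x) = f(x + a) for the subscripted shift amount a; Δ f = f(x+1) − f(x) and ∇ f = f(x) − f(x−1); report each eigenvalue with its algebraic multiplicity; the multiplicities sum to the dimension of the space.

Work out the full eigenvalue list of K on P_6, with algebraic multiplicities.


image of 1: 1
image of x: x + 10/3
image of x^2: x^2 + (20/3)x + 52/9
image of x^3: x^3 + 10x^2 + (52/3)x + 55/27
image of x^4: x^4 + (40/3)x^3 + (104/3)x^2 + (220/27)x + 16294/81
image of x^5: x^5 + (50/3)x^4 + (520/9)x^3 + (550/27)x^2 + (81470/81)x - 286955/243
image of x^6: x^6 + 20x^5 + (260/3)x^4 + (1100/27)x^3 + (81470/27)x^2 - (573910/81)x + 5958568/729
the matrix is upper triangular; its diagonal is (1, 1, 1, 1, 1, 1, 1)
for a triangular matrix the eigenvalues are the diagonal entries, with algebraic multiplicity their repetition count

λ = 1 (multiplicity 7)


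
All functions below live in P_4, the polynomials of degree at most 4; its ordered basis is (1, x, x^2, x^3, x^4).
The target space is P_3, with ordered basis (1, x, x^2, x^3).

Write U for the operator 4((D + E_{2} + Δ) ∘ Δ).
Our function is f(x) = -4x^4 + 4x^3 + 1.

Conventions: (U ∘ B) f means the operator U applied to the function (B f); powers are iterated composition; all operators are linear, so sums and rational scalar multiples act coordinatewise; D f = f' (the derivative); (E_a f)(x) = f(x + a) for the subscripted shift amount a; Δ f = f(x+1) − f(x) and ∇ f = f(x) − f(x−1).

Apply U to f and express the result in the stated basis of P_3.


g(x) = -64x^3 - 816x^2 - 1360x - 880

Δ f = -16x^3 - 12x^2 - 4x
D Δ f = -48x^2 - 24x - 4
E_{2} Δ f = -16x^3 - 108x^2 - 244x - 184
Δ Δ f = -48x^2 - 72x - 32
(D + E_{2} + Δ) Δ f = -16x^3 - 204x^2 - 340x - 220
(4((D + E_{2} + Δ) ∘ Δ)) f = -64x^3 - 816x^2 - 1360x - 880


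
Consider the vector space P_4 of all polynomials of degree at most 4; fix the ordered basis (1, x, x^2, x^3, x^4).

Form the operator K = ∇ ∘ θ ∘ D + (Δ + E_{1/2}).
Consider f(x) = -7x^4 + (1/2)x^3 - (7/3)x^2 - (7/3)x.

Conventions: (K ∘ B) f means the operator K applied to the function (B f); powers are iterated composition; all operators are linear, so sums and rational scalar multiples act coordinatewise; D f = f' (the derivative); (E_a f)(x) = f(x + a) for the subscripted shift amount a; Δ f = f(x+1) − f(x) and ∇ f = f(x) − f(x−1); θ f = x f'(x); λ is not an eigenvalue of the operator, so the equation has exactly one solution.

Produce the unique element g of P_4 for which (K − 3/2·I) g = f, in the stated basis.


the image equals g(x) = 14x^4 + 167x^3 + (8177/3)x^2 + (124423/6)x + 471995/6

write g with unknown coordinates in the stated basis and equate coefficients in (K − 3/2·I) g = f
solving from the highest basis element down gives g = 14x^4 + 167x^3 + (8177/3)x^2 + (124423/6)x + 471995/6
check: K g = 14x^4 + 251x^3 + (24517/6)x^2 + (373241/12)x + 471995/4
so K g − 3/2·g = -7x^4 + (1/2)x^3 - (7/3)x^2 - (7/3)x = f ✓


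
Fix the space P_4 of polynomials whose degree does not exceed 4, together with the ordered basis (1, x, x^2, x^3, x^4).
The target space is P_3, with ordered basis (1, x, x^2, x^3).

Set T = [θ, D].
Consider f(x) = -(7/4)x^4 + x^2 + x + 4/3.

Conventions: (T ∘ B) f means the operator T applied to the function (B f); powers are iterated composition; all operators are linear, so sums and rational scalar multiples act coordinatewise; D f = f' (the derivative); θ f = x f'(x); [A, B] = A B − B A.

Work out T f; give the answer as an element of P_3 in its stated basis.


D f = -7x^3 + 2x + 1
θ D f = -21x^3 + 2x
θ f = -7x^4 + 2x^2 + x
D θ f = -28x^3 + 4x + 1
[θ, D] f = 7x^3 - 2x - 1

g(x) = 7x^3 - 2x - 1


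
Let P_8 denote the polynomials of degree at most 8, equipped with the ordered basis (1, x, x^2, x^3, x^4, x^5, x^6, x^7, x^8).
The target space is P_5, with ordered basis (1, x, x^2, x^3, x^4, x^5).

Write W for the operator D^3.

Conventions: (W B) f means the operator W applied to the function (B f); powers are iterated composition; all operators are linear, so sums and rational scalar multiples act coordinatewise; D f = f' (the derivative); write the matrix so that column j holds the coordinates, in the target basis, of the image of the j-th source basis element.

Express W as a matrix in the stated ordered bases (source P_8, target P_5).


image of 1: 0
image of x: 0
image of x^2: 0
image of x^3: 6
image of x^4: 24x
image of x^5: 60x^2
image of x^6: 120x^3
image of x^7: 210x^4
image of x^8: 336x^5
each image's coordinates form column j of the matrix

the matrix is [[0, 0, 0, 6, 0, 0, 0, 0, 0]; [0, 0, 0, 0, 24, 0, 0, 0, 0]; [0, 0, 0, 0, 0, 60, 0, 0, 0]; [0, 0, 0, 0, 0, 0, 120, 0, 0]; [0, 0, 0, 0, 0, 0, 0, 210, 0]; [0, 0, 0, 0, 0, 0, 0, 0, 336]] (rows listed top to bottom)


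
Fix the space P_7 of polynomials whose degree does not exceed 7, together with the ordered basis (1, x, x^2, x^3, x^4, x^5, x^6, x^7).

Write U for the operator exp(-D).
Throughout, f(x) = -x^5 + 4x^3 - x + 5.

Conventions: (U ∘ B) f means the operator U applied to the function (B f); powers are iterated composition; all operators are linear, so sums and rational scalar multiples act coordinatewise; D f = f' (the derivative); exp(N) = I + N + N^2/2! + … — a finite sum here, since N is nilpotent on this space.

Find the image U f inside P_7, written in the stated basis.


the image equals g(x) = -x^5 + 5x^4 - 6x^3 - 2x^2 + 6x + 3

order-1 term: 5x^4 - 12x^2 + 1
order-2 term: -10x^3 + 12x
order-3 term: 10x^2 - 4
order-4 term: -5x
order-5 term: 1
the series for exp(-D) f terminates at order 5
exp(-D) f = -x^5 + 5x^4 - 6x^3 - 2x^2 + 6x + 3


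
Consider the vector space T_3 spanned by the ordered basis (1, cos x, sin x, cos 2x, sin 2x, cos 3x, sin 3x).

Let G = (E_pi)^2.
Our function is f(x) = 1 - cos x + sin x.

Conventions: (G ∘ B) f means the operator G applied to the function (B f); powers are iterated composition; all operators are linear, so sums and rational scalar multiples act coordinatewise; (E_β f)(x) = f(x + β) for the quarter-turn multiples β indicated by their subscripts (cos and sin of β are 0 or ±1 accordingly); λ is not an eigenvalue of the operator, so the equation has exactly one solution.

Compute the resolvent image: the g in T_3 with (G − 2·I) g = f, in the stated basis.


the image equals g(x) = -1 + cos x - sin x

write g with unknown coordinates in the stated basis and equate coefficients in (G − 2·I) g = f
solving from the highest basis element down gives g = -1 + cos x - sin x
check: G g = -1 + cos x - sin x
so G g − 2·g = 1 - cos x + sin x = f ✓


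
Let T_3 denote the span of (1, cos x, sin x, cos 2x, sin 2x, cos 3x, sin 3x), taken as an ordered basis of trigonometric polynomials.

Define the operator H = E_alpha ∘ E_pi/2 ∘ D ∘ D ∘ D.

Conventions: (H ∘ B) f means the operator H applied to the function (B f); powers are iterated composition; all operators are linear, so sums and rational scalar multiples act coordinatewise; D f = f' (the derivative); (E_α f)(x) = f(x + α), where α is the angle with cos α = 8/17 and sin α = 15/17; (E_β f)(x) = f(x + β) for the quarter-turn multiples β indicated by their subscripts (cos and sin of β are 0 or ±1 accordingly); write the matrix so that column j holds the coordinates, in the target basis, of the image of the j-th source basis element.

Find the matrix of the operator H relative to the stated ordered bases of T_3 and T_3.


the matrix is [[0, 0, 0, 0, 0, 0, 0]; [0, 8/17, 15/17, 0, 0, 0, 0]; [0, -15/17, 8/17, 0, 0, 0, 0]; [0, 0, 0, -1920/289, -1288/289, 0, 0]; [0, 0, 0, 1288/289, -1920/289, 0, 0]; [0, 0, 0, 0, 0, 131976/4913, 13365/4913]; [0, 0, 0, 0, 0, -13365/4913, 131976/4913]] (rows listed top to bottom)

image of 1: 0
image of cos x: (8/17)cos x - (15/17)sin x
image of sin x: (15/17)cos x + (8/17)sin x
image of cos 2x: -(1920/289)cos 2x + (1288/289)sin 2x
image of sin 2x: -(1288/289)cos 2x - (1920/289)sin 2x
image of cos 3x: (131976/4913)cos 3x - (13365/4913)sin 3x
image of sin 3x: (13365/4913)cos 3x + (131976/4913)sin 3x
each image's coordinates form column j of the matrix


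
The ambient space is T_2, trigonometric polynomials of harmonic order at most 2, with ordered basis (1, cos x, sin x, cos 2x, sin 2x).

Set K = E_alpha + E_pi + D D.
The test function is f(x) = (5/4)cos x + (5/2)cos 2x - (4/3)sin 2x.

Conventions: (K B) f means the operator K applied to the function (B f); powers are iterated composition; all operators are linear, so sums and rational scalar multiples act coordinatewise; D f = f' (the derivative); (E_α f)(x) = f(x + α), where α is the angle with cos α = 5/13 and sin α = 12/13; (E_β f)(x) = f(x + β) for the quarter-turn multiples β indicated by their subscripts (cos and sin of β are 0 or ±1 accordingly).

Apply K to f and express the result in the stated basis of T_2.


g(x) = -(105/52)cos x - (15/13)sin x - (1725/169)cos 2x + (1604/507)sin 2x

E_alpha f = (25/52)cos x - (15/13)sin x - (915/338)cos 2x - (424/507)sin 2x
E_pi f = -(5/4)cos x + (5/2)cos 2x - (4/3)sin 2x
D f = -(5/4)sin x - (8/3)cos 2x - 5sin 2x
D D f = -(5/4)cos x - 10cos 2x + (16/3)sin 2x
(E_alpha + E_pi + D D) f = -(105/52)cos x - (15/13)sin x - (1725/169)cos 2x + (1604/507)sin 2x


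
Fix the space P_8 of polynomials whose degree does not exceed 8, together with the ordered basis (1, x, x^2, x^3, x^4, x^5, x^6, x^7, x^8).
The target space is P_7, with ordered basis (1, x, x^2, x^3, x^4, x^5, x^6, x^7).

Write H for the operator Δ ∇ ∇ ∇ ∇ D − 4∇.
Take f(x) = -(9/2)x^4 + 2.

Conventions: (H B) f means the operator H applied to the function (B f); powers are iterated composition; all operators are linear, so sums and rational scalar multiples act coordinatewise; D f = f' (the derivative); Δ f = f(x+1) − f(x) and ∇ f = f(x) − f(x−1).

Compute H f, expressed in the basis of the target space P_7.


D f = -18x^3
∇ D f = -54x^2 + 54x - 18
∇ ∇ D f = -108x + 108
∇ (∇ ∇ D) f = -108
∇ ∇ (∇ ∇ D) f = 0
Δ ∇ ∇ (∇ ∇ D) f = 0
∇ f = -18x^3 + 27x^2 - 18x + 9/2
(-4∇) f = 72x^3 - 108x^2 + 72x - 18
(Δ ∇ ∇ ∇ ∇ D − 4∇) f = 72x^3 - 108x^2 + 72x - 18

the result is g(x) = 72x^3 - 108x^2 + 72x - 18


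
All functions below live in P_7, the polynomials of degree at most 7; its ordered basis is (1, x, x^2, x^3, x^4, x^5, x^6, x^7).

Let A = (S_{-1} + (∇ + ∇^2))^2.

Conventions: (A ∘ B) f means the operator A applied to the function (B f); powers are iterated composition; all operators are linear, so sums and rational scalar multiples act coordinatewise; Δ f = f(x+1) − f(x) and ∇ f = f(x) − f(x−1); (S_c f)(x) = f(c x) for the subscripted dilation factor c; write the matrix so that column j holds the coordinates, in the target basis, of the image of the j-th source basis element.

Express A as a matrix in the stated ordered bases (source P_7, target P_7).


the matrix is [[1, 0, 4, 6, -8, 30, 664, -4914]; [0, 1, 0, 0, 24, -300, 180, 2940]; [0, 0, 1, 0, 24, 60, -120, 630]; [0, 0, 0, 1, 0, 0, 120, -2100]; [0, 0, 0, 0, 1, 0, 60, 210]; [0, 0, 0, 0, 0, 1, 0, 0]; [0, 0, 0, 0, 0, 0, 1, 0]; [0, 0, 0, 0, 0, 0, 0, 1]] (rows listed top to bottom)

image of 1: 1
image of x: x
image of x^2: x^2 + 4
image of x^3: x^3 + 6
image of x^4: x^4 + 24x^2 + 24x - 8
image of x^5: x^5 + 60x^2 - 300x + 30
image of x^6: x^6 + 60x^4 + 120x^3 - 120x^2 + 180x + 664
image of x^7: x^7 + 210x^4 - 2100x^3 + 630x^2 + 2940x - 4914
each image's coordinates form column j of the matrix


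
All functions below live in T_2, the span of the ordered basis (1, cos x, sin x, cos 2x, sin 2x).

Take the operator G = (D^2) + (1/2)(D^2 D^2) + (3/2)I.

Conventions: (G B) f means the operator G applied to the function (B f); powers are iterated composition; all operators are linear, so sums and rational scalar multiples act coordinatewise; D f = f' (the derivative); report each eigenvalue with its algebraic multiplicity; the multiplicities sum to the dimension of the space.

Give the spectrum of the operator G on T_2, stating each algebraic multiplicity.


λ = 1 (multiplicity 2), λ = 3/2 (multiplicity 1), λ = 11/2 (multiplicity 2)

image of 1: 3/2
image of cos x: cos x
image of sin x: sin x
image of cos 2x: (11/2)cos 2x
image of sin 2x: (11/2)sin 2x
the matrix is diagonal; its diagonal is (3/2, 1, 1, 11/2, 11/2)
for a triangular matrix the eigenvalues are the diagonal entries, with algebraic multiplicity their repetition count
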